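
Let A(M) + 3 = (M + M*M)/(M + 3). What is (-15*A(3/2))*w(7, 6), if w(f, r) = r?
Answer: 195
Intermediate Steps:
A(M) = -3 + (M + M²)/(3 + M) (A(M) = -3 + (M + M*M)/(M + 3) = -3 + (M + M²)/(3 + M))
(-15*A(3/2))*w(7, 6) = -15*(-9 + (3/2)² - 6/2)/(3 + 3/2)*6 = -15*(-9 + (3*(½))² - 6/2)/(3 + 3*(½))*6 = -15*(-9 + (3/2)² - 2*3/2)/(3 + 3/2)*6 = -15*(-9 + 9/4 - 3)/9/2*6 = -10*(-39)/(3*4)*6 = -15*(-13/6)*6 = (65/2)*6 = 195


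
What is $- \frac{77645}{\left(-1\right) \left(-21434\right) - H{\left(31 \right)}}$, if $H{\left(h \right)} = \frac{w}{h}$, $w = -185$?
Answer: $- \frac{2406995}{664639} \approx -3.6215$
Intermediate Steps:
$H{\left(h \right)} = - \frac{185}{h}$
$- \frac{77645}{\left(-1\right) \left(-21434\right) - H{\left(31 \right)}} = - \frac{77645}{\left(-1\right) \left(-21434\right) - - \frac{185}{31}} = - \frac{77645}{21434 - \left(-185\right) \frac{1}{31}} = - \frac{77645}{21434 - - \frac{185}{31}} = - \frac{77645}{21434 + \frac{185}{31}} = - \frac{77645}{\frac{664639}{31}} = \left(-77645\right) \frac{31}{664639} = - \frac{2406995}{664639}$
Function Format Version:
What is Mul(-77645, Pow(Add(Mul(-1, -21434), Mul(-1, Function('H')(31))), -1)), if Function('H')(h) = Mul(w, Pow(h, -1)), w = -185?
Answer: Rational(-2406995, 664639) ≈ -3.6215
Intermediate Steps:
Function('H')(h) = Mul(-185, Pow(h, -1))
Mul(-77645, Pow(Add(Mul(-1, -21434), Mul(-1, Function('H')(31))), -1)) = Mul(-77645, Pow(Add(Mul(-1, -21434), Mul(-1, Mul(-185, Pow(31, -1)))), -1)) = Mul(-77645, Pow(Add(21434, Mul(-1, Mul(-185, Rational(1, 31)))), -1)) = Mul(-77645, Pow(Add(21434, Mul(-1, Rational(-185, 31))), -1)) = Mul(-77645, Pow(Add(21434, Rational(185, 31)), -1)) = Mul(-77645, Pow(Rational(664639, 31), -1)) = Mul(-77645, Rational(31, 664639)) = Rational(-2406995, 664639)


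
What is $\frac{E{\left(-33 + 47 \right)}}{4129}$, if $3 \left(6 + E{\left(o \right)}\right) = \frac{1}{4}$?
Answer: $- \frac{71}{49548} \approx -0.001433$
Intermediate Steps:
$E{\left(o \right)} = - \frac{71}{12}$ ($E{\left(o \right)} = -6 + \frac{1}{3 \cdot 4} = -6 + \frac{1}{3} \cdot \frac{1}{4} = -6 + \frac{1}{12} = - \frac{71}{12}$)
$\frac{E{\left(-33 + 47 \right)}}{4129} = - \frac{71}{12 \cdot 4129} = \left(- \frac{71}{12}\right) \frac{1}{4129} = - \frac{71}{49548}$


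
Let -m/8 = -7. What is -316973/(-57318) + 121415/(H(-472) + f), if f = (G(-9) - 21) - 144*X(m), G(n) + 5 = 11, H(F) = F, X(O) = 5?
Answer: -6576678559/69182826 ≈ -95.062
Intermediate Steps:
m = 56 (m = -8*(-7) = 56)
G(n) = 6 (G(n) = -5 + 11 = 6)
f = -735 (f = (6 - 21) - 144*5 = -15 - 720 = -735)
-316973/(-57318) + 121415/(H(-472) + f) = -316973/(-57318) + 121415/(-472 - 735) = -316973*(-1/57318) + 121415/(-1207) = 316973/57318 + 121415*(-1/1207) = 316973/57318 - 121415/1207 = -6576678559/69182826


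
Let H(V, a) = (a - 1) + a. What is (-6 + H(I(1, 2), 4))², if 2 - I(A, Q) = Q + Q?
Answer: 1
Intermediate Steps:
I(A, Q) = 2 - 2*Q (I(A, Q) = 2 - (Q + Q) = 2 - 2*Q)
H(V, a) = -1 + 2*a (H(V, a) = (-1 + a) + a = -1 + 2*a)
(-6 + H(I(1, 2), 4))² = (-6 + (-1 + 2*4))² = (-6 + (-1 + 8))² = (-6 + 7)² = 1² = 1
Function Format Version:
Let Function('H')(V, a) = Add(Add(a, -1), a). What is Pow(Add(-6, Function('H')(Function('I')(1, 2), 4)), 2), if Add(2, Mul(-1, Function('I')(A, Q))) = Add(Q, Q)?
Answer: 1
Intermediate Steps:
Function('I')(A, Q) = Add(2, Mul(-2, Q)) (Function('I')(A, Q) = Add(2, Mul(-1, Add(Q, Q))) = Add(2, Mul(-1, Mul(2, Q))) = Add(2, Mul(-2, Q)))
Function('H')(V, a) = Add(-1, Mul(2, a)) (Function('H')(V, a) = Add(Add(-1, a), a) = Add(-1, Mul(2, a)))
Pow(Add(-6, Function('H')(Function('I')(1, 2), 4)), 2) = Pow(Add(-6, Add(-1, Mul(2, 4))), 2) = Pow(Add(-6, Add(-1, 8)), 2) = Pow(Add(-6, 7), 2) = Pow(1, 2) = 1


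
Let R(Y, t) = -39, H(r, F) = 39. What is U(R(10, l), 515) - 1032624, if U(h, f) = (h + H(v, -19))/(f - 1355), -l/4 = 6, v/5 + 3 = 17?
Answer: -1032624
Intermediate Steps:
v = 70 (v = -15 + 5*17 = -15 + 85 = 70)
l = -24 (l = -4*6 = -24)
U(h, f) = (39 + h)/(-1355 + f) (U(h, f) = (h + 39)/(f - 1355) = (39 + h)/(-1355 + f))
U(R(10, l), 515) - 1032624 = (39 - 39)/(-1355 + 515) - 1032624 = 0/(-840) - 1032624 = -1/840*0 - 1032624 = 0 - 1032624 = -1032624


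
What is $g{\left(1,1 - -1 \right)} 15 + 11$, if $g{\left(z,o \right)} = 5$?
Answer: $86$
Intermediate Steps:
$g{\left(1,1 - -1 \right)} 15 + 11 = 5 \cdot 15 + 11 = 75 + 11 = 86$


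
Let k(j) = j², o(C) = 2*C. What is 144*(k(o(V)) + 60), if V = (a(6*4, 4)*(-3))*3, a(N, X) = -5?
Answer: 1175040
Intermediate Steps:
V = 45 (V = -5*(-3)*3 = 15*3 = 45)
144*(k(o(V)) + 60) = 144*((2*45)² + 60) = 144*(90² + 60) = 144*(8100 + 60) = 144*8160 = 1175040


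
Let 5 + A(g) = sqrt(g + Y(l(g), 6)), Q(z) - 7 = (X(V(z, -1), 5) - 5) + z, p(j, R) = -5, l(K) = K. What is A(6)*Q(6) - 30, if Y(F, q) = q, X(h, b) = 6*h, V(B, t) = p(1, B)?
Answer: 80 - 44*sqrt(3) ≈ 3.7898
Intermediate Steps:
V(B, t) = -5
Q(z) = -28 + z (Q(z) = 7 + ((6*(-5) - 5) + z) = 7 + ((-30 - 5) + z) = 7 + (-35 + z) = -28 + z)
A(g) = -5 + sqrt(6 + g) (A(g) = -5 + sqrt(g + 6) = -5 + sqrt(6 + g))
A(6)*Q(6) - 30 = (-5 + sqrt(6 + 6))*(-28 + 6) - 30 = (-5 + sqrt(12))*(-22) - 30 = (-5 + 2*sqrt(3))*(-22) - 30 = (110 - 44*sqrt(3)) - 30 = 80 - 44*sqrt(3)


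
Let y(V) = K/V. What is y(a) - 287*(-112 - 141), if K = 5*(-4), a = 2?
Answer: 72601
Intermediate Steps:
K = -20
y(V) = -20/V
y(a) - 287*(-112 - 141) = -20/2 - 287*(-112 - 141) = -20*½ - 287*(-253) = -10 + 72611 = 72601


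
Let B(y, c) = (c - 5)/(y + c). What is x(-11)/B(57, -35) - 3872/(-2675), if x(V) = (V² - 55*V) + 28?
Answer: -2210901/5350 ≈ -413.25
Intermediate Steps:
B(y, c) = (-5 + c)/(c + y)
x(V) = 28 + V² - 55*V
x(-11)/B(57, -35) - 3872/(-2675) = (28 + (-11)² - 55*(-11))/(((-5 - 35)/(-35 + 57))) - 3872/(-2675) = (28 + 121 + 605)/((-40/22)) - 3872*(-1/2675) = 754/(((1/22)*(-40))) + 3872/2675 = 754/(-20/11) + 3872/2675 = 754*(-11/20) + 3872/2675 = -4147/10 + 3872/2675 = -2210901/5350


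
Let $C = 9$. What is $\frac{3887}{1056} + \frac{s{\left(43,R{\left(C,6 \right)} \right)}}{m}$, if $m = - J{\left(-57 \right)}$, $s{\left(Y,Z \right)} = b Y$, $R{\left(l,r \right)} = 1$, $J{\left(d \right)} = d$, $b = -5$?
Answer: $- \frac{609}{6688} \approx -0.091059$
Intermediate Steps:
$s{\left(Y,Z \right)} = - 5 Y$
$m = 57$ ($m = \left(-1\right) \left(-57\right) = 57$)
$\frac{3887}{1056} + \frac{s{\left(43,R{\left(C,6 \right)} \right)}}{m} = \frac{3887}{1056} + \frac{\left(-5\right) 43}{57} = 3887 \cdot \frac{1}{1056} - \frac{215}{57} = \frac{3887}{1056} - \frac{215}{57} = - \frac{609}{6688}$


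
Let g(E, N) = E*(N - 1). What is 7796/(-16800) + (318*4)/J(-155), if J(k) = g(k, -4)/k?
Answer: -1070429/4200 ≈ -254.86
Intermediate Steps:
g(E, N) = E*(-1 + N)
J(k) = -5 (J(k) = (k*(-1 - 4))/k = (k*(-5))/k = (-5*k)/k = -5)
7796/(-16800) + (318*4)/J(-155) = 7796/(-16800) + (318*4)/(-5) = 7796*(-1/16800) + 1272*(-⅕) = -1949/4200 - 1272/5 = -1070429/4200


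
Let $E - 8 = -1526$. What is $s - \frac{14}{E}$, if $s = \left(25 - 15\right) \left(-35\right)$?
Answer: $- \frac{265643}{759} \approx -349.99$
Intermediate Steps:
$E = -1518$ ($E = 8 - 1526 = -1518$)
$s = -350$ ($s = 10 \left(-35\right) = -350$)
$s - \frac{14}{E} = -350 - \frac{14}{-1518} = -350 - - \frac{7}{759} = -350 + \frac{7}{759} = - \frac{265643}{759}$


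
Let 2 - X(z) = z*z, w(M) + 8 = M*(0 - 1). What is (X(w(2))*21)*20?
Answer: -41160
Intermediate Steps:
w(M) = -8 - M (w(M) = -8 + M*(0 - 1) = -8 + M*(-1) = -8 - M)
X(z) = 2 - z² (X(z) = 2 - z*z = 2 - z²)
(X(w(2))*21)*20 = ((2 - (-8 - 1*2)²)*21)*20 = ((2 - (-8 - 2)²)*21)*20 = ((2 - 1*(-10)²)*21)*20 = ((2 - 1*100)*21)*20 = ((2 - 100)*21)*20 = -98*21*20 = -2058*20 = -41160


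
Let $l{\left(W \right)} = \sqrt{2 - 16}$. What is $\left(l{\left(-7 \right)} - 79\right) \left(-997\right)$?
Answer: $78763 - 997 i \sqrt{14} \approx 78763.0 - 3730.4 i$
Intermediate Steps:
$l{\left(W \right)} = i \sqrt{14}$ ($l{\left(W \right)} = \sqrt{-14} = i \sqrt{14}$)
$\left(l{\left(-7 \right)} - 79\right) \left(-997\right) = \left(i \sqrt{14} - 79\right) \left(-997\right) = \left(-79 + i \sqrt{14}\right) \left(-997\right) = 78763 - 997 i \sqrt{14}$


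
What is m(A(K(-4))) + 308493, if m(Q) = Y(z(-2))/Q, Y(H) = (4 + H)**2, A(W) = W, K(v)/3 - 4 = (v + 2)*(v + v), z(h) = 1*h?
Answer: 4627396/15 ≈ 3.0849e+5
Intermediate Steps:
z(h) = h
K(v) = 12 + 6*v*(2 + v) (K(v) = 12 + 3*((v + 2)*(v + v)) = 12 + 3*((2 + v)*(2*v)) = 12 + 3*(2*v*(2 + v)) = 12 + 6*v*(2 + v))
m(Q) = 4/Q (m(Q) = (4 - 2)**2/Q = 2**2/Q = 4/Q)
m(A(K(-4))) + 308493 = 4/(12 + 6*(-4)**2 + 12*(-4)) + 308493 = 4/(12 + 6*16 - 48) + 308493 = 4/(12 + 96 - 48) + 308493 = 4/60 + 308493 = 4*(1/60) + 308493 = 1/15 + 308493 = 4627396/15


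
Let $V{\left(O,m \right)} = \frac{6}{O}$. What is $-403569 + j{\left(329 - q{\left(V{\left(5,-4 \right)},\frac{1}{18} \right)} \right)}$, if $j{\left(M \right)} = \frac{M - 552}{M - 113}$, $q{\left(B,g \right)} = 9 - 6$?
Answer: $- \frac{85960423}{213} \approx -4.0357 \cdot 10^{5}$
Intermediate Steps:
$q{\left(B,g \right)} = 3$
$j{\left(M \right)} = \frac{-552 + M}{-113 + M}$
$-403569 + j{\left(329 - q{\left(V{\left(5,-4 \right)},\frac{1}{18} \right)} \right)} = -403569 + \frac{-552 + \left(329 - 3\right)}{-113 + \left(329 - 3\right)} = -403569 + \frac{-552 + 326}{-113 + 326} = -403569 + \frac{1}{213} \left(-226\right) = -403569 - \frac{226}{213} = - \frac{85960423}{213}$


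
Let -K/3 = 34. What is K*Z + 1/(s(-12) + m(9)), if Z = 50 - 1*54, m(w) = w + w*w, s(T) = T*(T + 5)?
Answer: 70993/174 ≈ 408.01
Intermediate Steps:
s(T) = T*(5 + T)
m(w) = w + w²
Z = -4 (Z = 50 - 54 = -4)
K = -102 (K = -3*34 = -102)
K*Z + 1/(s(-12) + m(9)) = -102*(-4) + 1/(-12*(5 - 12) + 9*(1 + 9)) = 408 + 1/(-12*(-7) + 9*10) = 408 + 1/(84 + 90) = 408 + 1/174 = 70993/174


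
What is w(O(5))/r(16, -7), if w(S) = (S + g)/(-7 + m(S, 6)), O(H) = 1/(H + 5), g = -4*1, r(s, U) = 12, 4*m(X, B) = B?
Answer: 13/220 ≈ 0.059091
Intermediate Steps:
m(X, B) = B/4
g = -4
O(H) = 1/(5 + H)
w(S) = 8/11 - 2*S/11 (w(S) = (S - 4)/(-7 + (¼)*6) = (-4 + S)/(-7 + 3/2) = (-4 + S)/(-11/2) = (-4 + S)*(-2/11) = 8/11 - 2*S/11)
w(O(5))/r(16, -7) = (8/11 - 2/(11*(5 + 5)))/12 = (8/11 - 2/11/10)*(1/12) = (8/11 - 2/11*⅒)*(1/12) = (8/11 - 1/55)*(1/12) = (39/55)*(1/12) = 13/220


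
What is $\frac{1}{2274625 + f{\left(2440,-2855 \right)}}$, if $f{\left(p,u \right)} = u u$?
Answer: $\frac{1}{10425650} \approx 9.5917 \cdot 10^{-8}$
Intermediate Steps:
$f{\left(p,u \right)} = u^{2}$
$\frac{1}{2274625 + f{\left(2440,-2855 \right)}} = \frac{1}{2274625 + \left(-2855\right)^{2}} = \frac{1}{2274625 + 8151025} = \frac{1}{10425650}$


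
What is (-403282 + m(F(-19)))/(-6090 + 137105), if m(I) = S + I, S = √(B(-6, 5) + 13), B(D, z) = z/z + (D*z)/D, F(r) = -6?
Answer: -403288/131015 + √19/131015 ≈ -3.0781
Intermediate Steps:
B(D, z) = 1 + z
S = √19 (S = √((1 + 5) + 13) = √(6 + 13) = √19 ≈ 4.3589)
m(I) = I + √19 (m(I) = √19 + I = I + √19)
(-403282 + m(F(-19)))/(-6090 + 137105) = (-403282 + (-6 + √19))/(-6090 + 137105) = (-403288 + √19)/131015 = (-403288 + √19)*(1/131015) = -403288/131015 + √19/131015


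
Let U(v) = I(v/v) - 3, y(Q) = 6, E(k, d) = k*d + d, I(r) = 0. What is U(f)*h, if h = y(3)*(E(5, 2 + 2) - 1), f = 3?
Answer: -414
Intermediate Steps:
E(k, d) = d + d*k (E(k, d) = d*k + d = d + d*k)
h = 138 (h = 6*((2 + 2)*(1 + 5) - 1) = 6*(4*6 - 1) = 6*(24 - 1) = 6*23 = 138)
U(v) = -3 (U(v) = 0 - 3 = -3)
U(f)*h = -3*138 = -414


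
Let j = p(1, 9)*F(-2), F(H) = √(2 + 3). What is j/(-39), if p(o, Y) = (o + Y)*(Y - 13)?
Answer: 40*√5/39 ≈ 2.2934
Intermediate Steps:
p(o, Y) = (-13 + Y)*(Y + o) (p(o, Y) = (Y + o)*(-13 + Y) = (-13 + Y)*(Y + o))
F(H) = √5
j = -40*√5 (j = (9² - 13*9 - 13*1 + 9*1)*√5 = (81 - 117 - 13 + 9)*√5 = -40*√5 ≈ -89.443)
j/(-39) = -40*√5/(-39) = -40*√5*(-1/39) = 40*√5/39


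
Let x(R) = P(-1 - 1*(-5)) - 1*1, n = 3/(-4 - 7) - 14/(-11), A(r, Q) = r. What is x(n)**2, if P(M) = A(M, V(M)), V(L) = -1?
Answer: 9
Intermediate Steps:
n = 1 (n = 3/(-11) - 14*(-1/11) = 3*(-1/11) + 14/11 = -3/11 + 14/11 = 1)
P(M) = M
x(R) = 3 (x(R) = (-1 - 1*(-5)) - 1*1 = (-1 + 5) - 1 = 4 - 1 = 3)
x(n)**2 = 3**2 = 9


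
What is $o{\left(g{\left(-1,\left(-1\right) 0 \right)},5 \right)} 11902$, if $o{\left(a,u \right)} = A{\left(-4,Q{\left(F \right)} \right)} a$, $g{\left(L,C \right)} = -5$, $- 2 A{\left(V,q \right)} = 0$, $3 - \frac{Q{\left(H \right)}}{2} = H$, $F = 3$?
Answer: $0$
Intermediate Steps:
$Q{\left(H \right)} = 6 - 2 H$
$A{\left(V,q \right)} = 0$ ($A{\left(V,q \right)} = \left(- \frac{1}{2}\right) 0 = 0$)
$o{\left(a,u \right)} = 0$ ($o{\left(a,u \right)} = 0 a = 0$)
$o{\left(g{\left(-1,\left(-1\right) 0 \right)},5 \right)} 11902 = 0 \cdot 11902 = 0$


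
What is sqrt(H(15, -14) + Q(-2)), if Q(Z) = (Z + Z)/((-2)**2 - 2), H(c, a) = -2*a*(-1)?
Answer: I*sqrt(30) ≈ 5.4772*I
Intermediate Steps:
H(c, a) = 2*a
Q(Z) = Z (Q(Z) = (2*Z)/(4 - 2) = (2*Z)/2 = (2*Z)*(1/2) = Z)
sqrt(H(15, -14) + Q(-2)) = sqrt(2*(-14) - 2) = sqrt(-28 - 2) = sqrt(-30) = I*sqrt(30)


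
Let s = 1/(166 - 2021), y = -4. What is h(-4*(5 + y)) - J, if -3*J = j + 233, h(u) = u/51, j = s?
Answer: 7340218/94605 ≈ 77.588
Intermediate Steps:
s = -1/1855 (s = 1/(-1855) = -1/1855 ≈ -0.00053908)
j = -1/1855 ≈ -0.00053908
h(u) = u/51 (h(u) = u*(1/51) = u/51)
J = -432214/5565 (J = -(-1/1855 + 233)/3 = -⅓*432214/1855 = -432214/5565 ≈ -77.667)
h(-4*(5 + y)) - J = (-4*(5 - 4))/51 - 1*(-432214/5565) = (-4*1)/51 + 432214/5565 = (1/51)*(-4) + 432214/5565 = -4/51 + 432214/5565 = 7340218/94605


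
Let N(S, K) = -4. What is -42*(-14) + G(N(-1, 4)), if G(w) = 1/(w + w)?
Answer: 4703/8 ≈ 587.88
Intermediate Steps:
G(w) = 1/(2*w)
-42*(-14) + G(N(-1, 4)) = -42*(-14) + (1/2)/(-4) = 588 + (1/2)*(-1/4) = 588 - 1/8 = 4703/8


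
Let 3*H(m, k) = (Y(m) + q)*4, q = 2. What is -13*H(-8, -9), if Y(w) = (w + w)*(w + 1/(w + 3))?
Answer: -11544/5 ≈ -2308.8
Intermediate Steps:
Y(w) = 2*w*(w + 1/(3 + w)) (Y(w) = (2*w)*(w + 1/(3 + w)) = 2*w*(w + 1/(3 + w)))
H(m, k) = 8/3 + 8*m*(1 + m**2 + 3*m)/(3*(3 + m)) (H(m, k) = ((2*m*(1 + m**2 + 3*m)/(3 + m) + 2)*4)/3 = ((2 + 2*m*(1 + m**2 + 3*m)/(3 + m))*4)/3 = (8 + 8*m*(1 + m**2 + 3*m)/(3 + m))/3 = 8/3 + 8*m*(1 + m**2 + 3*m)/(3*(3 + m)))
-13*H(-8, -9) = -104*(3 + (-8)**3 + 2*(-8) + 3*(-8)**2)/(3*(3 - 8)) = -104*(3 - 512 - 16 + 3*64)/(3*(-5)) = -104*(-1)*(3 - 512 - 16 + 192)/(3*5) = -104*(-1)*(-333)/(3*5) = -13*888/5 = -11544/5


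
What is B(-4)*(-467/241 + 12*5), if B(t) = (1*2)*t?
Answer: -111944/241 ≈ -464.50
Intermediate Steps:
B(t) = 2*t
B(-4)*(-467/241 + 12*5) = (2*(-4))*(-467/241 + 12*5) = -8*(-467*1/241 + 60) = -8*(-467/241 + 60) = -8*13993/241 = -111944/241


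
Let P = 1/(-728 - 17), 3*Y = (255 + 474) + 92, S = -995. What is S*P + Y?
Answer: 122926/447 ≈ 275.00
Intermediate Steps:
Y = 821/3 (Y = ((255 + 474) + 92)/3 = (729 + 92)/3 = (1/3)*821 = 821/3 ≈ 273.67)
P = -1/745 (P = 1/(-745) = -1/745 ≈ -0.0013423)
S*P + Y = -995*(-1/745) + 821/3 = 199/149 + 821/3 = 122926/447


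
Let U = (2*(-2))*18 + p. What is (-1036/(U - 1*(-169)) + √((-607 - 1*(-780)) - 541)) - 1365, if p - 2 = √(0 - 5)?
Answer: -6743877/4903 + 4*I*√23 + 518*I*√5/4903 ≈ -1375.5 + 19.42*I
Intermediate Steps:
p = 2 + I*√5 (p = 2 + √(0 - 5) = 2 + √(-5) = 2 + I*√5 ≈ 2.0 + 2.2361*I)
U = -70 + I*√5 (U = (2*(-2))*18 + (2 + I*√5) = -4*18 + (2 + I*√5) = -72 + (2 + I*√5) = -70 + I*√5 ≈ -70.0 + 2.2361*I)
(-1036/(U - 1*(-169)) + √((-607 - 1*(-780)) - 541)) - 1365 = (-1036/((-70 + I*√5) - 1*(-169)) + √((-607 - 1*(-780)) - 541)) - 1365 = (-1036/((-70 + I*√5) + 169) + √((-607 + 780) - 541)) - 1365 = (-1036/(99 + I*√5) + √(173 - 541)) - 1365 = (-1036/(99 + I*√5) + √(-368)) - 1365 = (-1036/(99 + I*√5) + 4*I*√23) - 1365 = -1365 - 1036/(99 + I*√5) + 4*I*√23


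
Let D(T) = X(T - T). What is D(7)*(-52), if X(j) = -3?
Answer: 156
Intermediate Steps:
D(T) = -3
D(7)*(-52) = -3*(-52) = 156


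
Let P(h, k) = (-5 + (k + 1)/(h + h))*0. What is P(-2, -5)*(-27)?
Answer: 0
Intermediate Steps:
P(h, k) = 0 (P(h, k) = (-5 + (1 + k)/((2*h)))*0 = (-5 + (1 + k)*(1/(2*h)))*0 = (-5 + (1 + k)/(2*h))*0 = 0)
P(-2, -5)*(-27) = 0*(-27) = 0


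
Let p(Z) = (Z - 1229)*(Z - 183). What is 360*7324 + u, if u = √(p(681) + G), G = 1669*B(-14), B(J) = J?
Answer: 2636640 + I*√296270 ≈ 2.6366e+6 + 544.31*I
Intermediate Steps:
p(Z) = (-1229 + Z)*(-183 + Z)
G = -23366 (G = 1669*(-14) = -23366)
u = I*√296270 (u = √((224907 + 681² - 1412*681) - 23366) = √((224907 + 463761 - 961572) - 23366) = √(-272904 - 23366) = √(-296270) = I*√296270 ≈ 544.31*I)
360*7324 + u = 360*7324 + I*√296270 = 2636640 + I*√296270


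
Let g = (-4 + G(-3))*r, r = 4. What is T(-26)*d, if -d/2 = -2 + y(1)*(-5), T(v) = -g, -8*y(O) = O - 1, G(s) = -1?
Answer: 80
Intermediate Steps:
y(O) = 1/8 - O/8 (y(O) = -(O - 1)/8 = -(-1 + O)/8 = 1/8 - O/8)
g = -20 (g = (-4 - 1)*4 = -5*4 = -20)
T(v) = 20 (T(v) = -1*(-20) = 20)
d = 4 (d = -2*(-2 + (1/8 - 1/8*1)*(-5)) = -2*(-2 + (1/8 - 1/8)*(-5)) = -2*(-2 + 0*(-5)) = -2*(-2 + 0) = -2*(-2) = 4)
T(-26)*d = 20*4 = 80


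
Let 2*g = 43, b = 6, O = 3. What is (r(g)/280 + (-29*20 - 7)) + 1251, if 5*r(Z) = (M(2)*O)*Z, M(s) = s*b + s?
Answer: 132929/200 ≈ 664.64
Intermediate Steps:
g = 43/2 (g = (½)*43 = 43/2 ≈ 21.500)
M(s) = 7*s (M(s) = s*6 + s = 6*s + s = 7*s)
r(Z) = 42*Z/5 (r(Z) = (((7*2)*3)*Z)/5 = ((14*3)*Z)/5 = (42*Z)/5 = 42*Z/5)
(r(g)/280 + (-29*20 - 7)) + 1251 = (((42/5)*(43/2))/280 + (-29*20 - 7)) + 1251 = ((903/5)*(1/280) + (-580 - 7)) + 1251 = (129/200 - 587) + 1251 = -117271/200 + 1251 = 132929/200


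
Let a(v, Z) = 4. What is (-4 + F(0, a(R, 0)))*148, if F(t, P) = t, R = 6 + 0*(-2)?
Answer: -592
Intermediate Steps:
R = 6 (R = 6 + 0 = 6)
(-4 + F(0, a(R, 0)))*148 = (-4 + 0)*148 = -4*148 = -592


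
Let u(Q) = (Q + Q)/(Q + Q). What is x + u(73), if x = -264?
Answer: -263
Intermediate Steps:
u(Q) = 1 (u(Q) = (2*Q)/((2*Q)) = (2*Q)*(1/(2*Q)) = 1)
x + u(73) = -264 + 1 = -263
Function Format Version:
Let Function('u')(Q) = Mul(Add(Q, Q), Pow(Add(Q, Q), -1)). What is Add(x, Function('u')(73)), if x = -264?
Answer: -263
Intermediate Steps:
Function('u')(Q) = 1 (Function('u')(Q) = Mul(Mul(2, Q), Pow(Mul(2, Q), -1)) = Mul(Mul(2, Q), Mul(Rational(1, 2), Pow(Q, -1))) = 1)
Add(x, Function('u')(73)) = Add(-264, 1) = -263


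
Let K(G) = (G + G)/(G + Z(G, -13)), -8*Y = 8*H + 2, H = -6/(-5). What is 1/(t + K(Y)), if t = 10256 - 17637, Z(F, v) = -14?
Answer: -309/2280671 ≈ -0.00013549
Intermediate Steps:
H = 6/5 (H = -6*(-⅕) = 6/5 ≈ 1.2000)
Y = -29/20 (Y = -(8*(6/5) + 2)/8 = -(48/5 + 2)/8 = -⅛*58/5 = -29/20 ≈ -1.4500)
K(G) = 2*G/(-14 + G) (K(G) = (G + G)/(G - 14) = (2*G)/(-14 + G) = 2*G/(-14 + G))
t = -7381
1/(t + K(Y)) = 1/(-7381 + 2*(-29/20)/(-14 - 29/20)) = 1/(-7381 + 2*(-29/20)/(-309/20)) = 1/(-7381 + 2*(-29/20)*(-20/309)) = 1/(-7381 + 58/309) = 1/(-2280671/309) = -309/2280671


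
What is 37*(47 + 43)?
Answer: 3330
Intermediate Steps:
37*(47 + 43) = 37*90 = 3330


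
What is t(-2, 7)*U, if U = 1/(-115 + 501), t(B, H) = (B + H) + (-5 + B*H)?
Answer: -7/193 ≈ -0.036269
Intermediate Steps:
t(B, H) = -5 + B + H + B*H
U = 1/386 ≈ 0.0025907
t(-2, 7)*U = (-5 - 2 + 7 - 2*7)*(1/386) = (-5 - 2 + 7 - 14)*(1/386) = -14*1/386 = -7/193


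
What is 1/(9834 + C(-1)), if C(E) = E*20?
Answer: 1/9814 ≈ 0.00010190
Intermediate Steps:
C(E) = 20*E
1/(9834 + C(-1)) = 1/(9834 + 20*(-1)) = 1/(9834 - 20) = 1/9814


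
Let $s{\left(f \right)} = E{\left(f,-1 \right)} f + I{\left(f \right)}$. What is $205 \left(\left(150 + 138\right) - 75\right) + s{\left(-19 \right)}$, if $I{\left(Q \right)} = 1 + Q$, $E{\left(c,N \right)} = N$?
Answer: $43666$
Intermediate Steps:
$s{\left(f \right)} = 1$ ($s{\left(f \right)} = - f + \left(1 + f\right) = 1$)
$205 \left(\left(150 + 138\right) - 75\right) + s{\left(-19 \right)} = 205 \left(\left(150 + 138\right) - 75\right) + 1 = 205 \left(288 - 75\right) + 1 = 205 \cdot 213 + 1 = 43665 + 1 = 43666$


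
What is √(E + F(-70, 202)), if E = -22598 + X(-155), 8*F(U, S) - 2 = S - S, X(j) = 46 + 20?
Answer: I*√90127/2 ≈ 150.11*I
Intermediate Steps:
X(j) = 66
F(U, S) = ¼ (F(U, S) = ¼ + (S - S)/8 = ¼ + (⅛)*0 = ¼ + 0 = ¼)
E = -22532 (E = -22598 + 66 = -22532)
√(E + F(-70, 202)) = √(-22532 + ¼) = √(-90127/4) = I*√90127/2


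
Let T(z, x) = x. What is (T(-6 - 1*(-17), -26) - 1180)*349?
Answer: -420894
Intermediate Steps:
(T(-6 - 1*(-17), -26) - 1180)*349 = (-26 - 1180)*349 = -1206*349 = -420894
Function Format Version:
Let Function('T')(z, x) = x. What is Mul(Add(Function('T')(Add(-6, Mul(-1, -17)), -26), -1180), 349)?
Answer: -420894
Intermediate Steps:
Mul(Add(Function('T')(Add(-6, Mul(-1, -17)), -26), -1180), 349) = Mul(Add(-26, -1180), 349) = Mul(-1206, 349) = -420894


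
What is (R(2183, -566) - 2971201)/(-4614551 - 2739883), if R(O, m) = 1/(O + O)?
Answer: 4324087855/10703152948 ≈ 0.40400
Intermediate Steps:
R(O, m) = 1/(2*O)
(R(2183, -566) - 2971201)/(-4614551 - 2739883) = ((½)/2183 - 2971201)/(-4614551 - 2739883) = ((½)*(1/2183) - 2971201)/(-7354434) = (1/4366 - 2971201)*(-1/7354434) = -12972263565/4366*(-1/7354434) = 4324087855/10703152948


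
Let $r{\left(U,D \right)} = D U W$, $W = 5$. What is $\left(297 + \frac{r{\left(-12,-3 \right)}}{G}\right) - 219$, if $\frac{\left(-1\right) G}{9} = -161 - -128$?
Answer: $\frac{2594}{33} \approx 78.606$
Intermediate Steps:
$G = 297$ ($G = - 9 \left(-161 - -128\right) = - 9 \left(-161 + 128\right) = \left(-9\right) \left(-33\right) = 297$)
$r{\left(U,D \right)} = 5 D U$ ($r{\left(U,D \right)} = D U 5 = 5 D U$)
$\left(297 + \frac{r{\left(-12,-3 \right)}}{G}\right) - 219 = \left(297 + \frac{5 \left(-3\right) \left(-12\right)}{297}\right) - 219 = \left(297 + 180 \cdot \frac{1}{297}\right) - 219 = \left(297 + \frac{20}{33}\right) - 219 = \frac{9821}{33} - 219 = \frac{2594}{33}$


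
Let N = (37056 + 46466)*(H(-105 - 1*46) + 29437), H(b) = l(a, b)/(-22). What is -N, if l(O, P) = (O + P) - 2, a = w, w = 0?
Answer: -27051397687/11 ≈ -2.4592e+9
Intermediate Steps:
a = 0
l(O, P) = -2 + O + P
H(b) = 1/11 - b/22 (H(b) = (-2 + 0 + b)/(-22) = (-2 + b)*(-1/22) = 1/11 - b/22)
N = 27051397687/11 (N = (37056 + 46466)*((1/11 - (-105 - 1*46)/22) + 29437) = 83522*((1/11 - (-105 - 46)/22) + 29437) = 83522*((1/11 - 1/22*(-151)) + 29437) = 83522*((1/11 + 151/22) + 29437) = 83522*(153/22 + 29437) = 83522*(647767/22) = 27051397687/11 ≈ 2.4592e+9)
-N = -1*27051397687/11 = -27051397687/11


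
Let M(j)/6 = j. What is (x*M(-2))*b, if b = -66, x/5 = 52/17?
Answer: 205920/17 ≈ 12113.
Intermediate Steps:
x = 260/17 (x = 5*(52/17) = 260/17 ≈ 15.294)
M(j) = 6*j
(x*M(-2))*b = (260*(6*(-2))/17)*(-66) = ((260/17)*(-12))*(-66) = -3120/17*(-66) = 205920/17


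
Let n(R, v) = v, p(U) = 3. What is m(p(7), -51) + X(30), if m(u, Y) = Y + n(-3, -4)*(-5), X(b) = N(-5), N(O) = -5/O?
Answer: -30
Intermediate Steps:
X(b) = 1 (X(b) = -5/(-5) = -5*(-⅕) = 1)
m(u, Y) = 20 + Y (m(u, Y) = Y - 4*(-5) = Y + 20 = 20 + Y)
m(p(7), -51) + X(30) = (20 - 51) + 1 = -31 + 1 = -30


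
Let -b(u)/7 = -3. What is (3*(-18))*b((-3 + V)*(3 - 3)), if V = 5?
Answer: -1134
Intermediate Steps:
b(u) = 21 (b(u) = -7*(-3) = 21)
(3*(-18))*b((-3 + V)*(3 - 3)) = (3*(-18))*21 = -54*21 = -1134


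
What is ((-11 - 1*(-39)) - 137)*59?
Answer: -6431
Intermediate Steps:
((-11 - 1*(-39)) - 137)*59 = ((-11 + 39) - 137)*59 = (28 - 137)*59 = -109*59 = -6431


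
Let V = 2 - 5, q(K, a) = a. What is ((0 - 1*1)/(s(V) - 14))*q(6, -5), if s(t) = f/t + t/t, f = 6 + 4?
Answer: -15/49 ≈ -0.30612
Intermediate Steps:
V = -3
f = 10
s(t) = 1 + 10/t (s(t) = 10/t + t/t = 10/t + 1 = 1 + 10/t)
((0 - 1*1)/(s(V) - 14))*q(6, -5) = ((0 - 1*1)/((10 - 3)/(-3) - 14))*(-5) = ((0 - 1)/(-1/3*7 - 14))*(-5) = (-1/(-7/3 - 14))*(-5) = (-1/(-49/3))*(-5) = -3/49*(-1)*(-5) = (3/49)*(-5) = -15/49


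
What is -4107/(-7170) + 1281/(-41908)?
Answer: 27155231/50080060 ≈ 0.54224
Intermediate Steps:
-4107/(-7170) + 1281/(-41908) = -4107*(-1/7170) + 1281*(-1/41908) = 1369/2390 - 1281/41908 = 27155231/50080060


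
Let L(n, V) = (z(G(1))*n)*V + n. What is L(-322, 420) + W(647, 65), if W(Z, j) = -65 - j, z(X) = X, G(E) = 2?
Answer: -270932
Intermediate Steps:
L(n, V) = n + 2*V*n (L(n, V) = (2*n)*V + n = 2*V*n + n = n + 2*V*n)
L(-322, 420) + W(647, 65) = -322*(1 + 2*420) + (-65 - 1*65) = -322*(1 + 840) + (-65 - 65) = -322*841 - 130 = -270802 - 130 = -270932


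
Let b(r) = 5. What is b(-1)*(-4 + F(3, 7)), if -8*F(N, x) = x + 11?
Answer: -125/4 ≈ -31.250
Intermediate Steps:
F(N, x) = -11/8 - x/8 (F(N, x) = -(x + 11)/8 = -(11 + x)/8 = -11/8 - x/8)
b(-1)*(-4 + F(3, 7)) = 5*(-4 + (-11/8 - ⅛*7)) = 5*(-4 + (-11/8 - 7/8)) = 5*(-4 - 9/4) = 5*(-25/4) = -125/4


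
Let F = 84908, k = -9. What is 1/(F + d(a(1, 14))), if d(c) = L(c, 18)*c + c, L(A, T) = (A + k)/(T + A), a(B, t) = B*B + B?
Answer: 10/849093 ≈ 1.1777e-5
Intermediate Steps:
a(B, t) = B + B² (a(B, t) = B² + B = B + B²)
L(A, T) = (-9 + A)/(A + T) (L(A, T) = (A - 9)/(T + A) = (-9 + A)/(A + T))
d(c) = c + c*(-9 + c)/(18 + c) (d(c) = ((-9 + c)/(c + 18))*c + c = ((-9 + c)/(18 + c))*c + c = c*(-9 + c)/(18 + c) + c = c + c*(-9 + c)/(18 + c))
1/(F + d(a(1, 14))) = 1/(84908 + (1*(1 + 1))*(9 + 2*(1*(1 + 1)))/(18 + 1*(1 + 1))) = 1/(84908 + (1*2)*(9 + 2*(1*2))/(18 + 1*2)) = 1/(84908 + 2*(9 + 2*2)/(18 + 2)) = 1/(84908 + 2*(9 + 4)/20) = 1/(84908 + 2*(1/20)*13) = 1/(84908 + 13/10) = 1/(849093/10) = 10/849093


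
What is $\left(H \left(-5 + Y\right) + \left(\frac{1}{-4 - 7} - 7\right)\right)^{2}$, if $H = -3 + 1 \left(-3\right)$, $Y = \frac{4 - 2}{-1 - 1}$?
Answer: $\frac{101124}{121} \approx 835.74$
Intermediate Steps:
$Y = -1$ ($Y = \frac{2}{-2} = 2 \left(- \frac{1}{2}\right) = -1$)
$H = -6$ ($H = -3 - 3 = -6$)
$\left(H \left(-5 + Y\right) + \left(\frac{1}{-4 - 7} - 7\right)\right)^{2} = \left(- 6 \left(-5 - 1\right) + \left(\frac{1}{-4 - 7} - 7\right)\right)^{2} = \left(\left(-6\right) \left(-6\right) - \left(7 - \frac{1}{-11}\right)\right)^{2} = \left(36 - \frac{78}{11}\right)^{2} = \left(\frac{318}{11}\right)^{2} = \frac{101124}{121}$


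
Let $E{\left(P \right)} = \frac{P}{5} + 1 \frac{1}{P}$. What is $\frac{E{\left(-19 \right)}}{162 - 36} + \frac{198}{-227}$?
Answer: $- \frac{408857}{452865} \approx -0.90282$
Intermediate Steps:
$E{\left(P \right)} = \frac{1}{P} + \frac{P}{5}$ ($E{\left(P \right)} = P \frac{1}{5} + \frac{1}{P} = \frac{P}{5} + \frac{1}{P} = \frac{1}{P} + \frac{P}{5}$)
$\frac{E{\left(-19 \right)}}{162 - 36} + \frac{198}{-227} = \frac{\frac{1}{-19} + \frac{1}{5} \left(-19\right)}{162 - 36} + \frac{198}{-227} = \frac{- \frac{1}{19} - \frac{19}{5}}{162 - 36} + 198 \left(- \frac{1}{227}\right) = - \frac{366}{95 \cdot 126} - \frac{198}{227} = \left(- \frac{366}{95}\right) \frac{1}{126} - \frac{198}{227} = - \frac{61}{1995} - \frac{198}{227} = - \frac{408857}{452865}$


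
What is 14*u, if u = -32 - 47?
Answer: -1106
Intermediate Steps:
u = -79
14*u = 14*(-79) = -1106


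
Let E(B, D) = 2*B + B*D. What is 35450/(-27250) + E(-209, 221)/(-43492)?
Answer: -5435013/23703140 ≈ -0.22930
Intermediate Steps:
35450/(-27250) + E(-209, 221)/(-43492) = 35450/(-27250) - 209*(2 + 221)/(-43492) = 35450*(-1/27250) - 209*223*(-1/43492) = -709/545 - 46607*(-1/43492) = -709/545 + 46607/43492 = -5435013/23703140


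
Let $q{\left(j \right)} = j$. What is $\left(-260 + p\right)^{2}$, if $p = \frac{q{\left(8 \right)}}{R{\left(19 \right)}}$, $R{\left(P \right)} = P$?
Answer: $\frac{24324624}{361} \approx 67381.0$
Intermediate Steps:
$p = \frac{8}{19} \approx 0.42105$
$\left(-260 + p\right)^{2} = \left(-260 + \frac{8}{19}\right)^{2} = \left(- \frac{4932}{19}\right)^{2} = \frac{24324624}{361}$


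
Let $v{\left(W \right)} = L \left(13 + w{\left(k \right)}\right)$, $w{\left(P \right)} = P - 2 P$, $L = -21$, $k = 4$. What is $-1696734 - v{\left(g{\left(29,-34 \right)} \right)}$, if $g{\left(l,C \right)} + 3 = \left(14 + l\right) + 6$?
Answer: $-1696545$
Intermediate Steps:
$g{\left(l,C \right)} = 17 + l$ ($g{\left(l,C \right)} = -3 + \left(\left(14 + l\right) + 6\right) = -3 + \left(20 + l\right) = 17 + l$)
$w{\left(P \right)} = - P$
$v{\left(W \right)} = -189$ ($v{\left(W \right)} = - 21 \left(13 - 4\right) = \left(-21\right) 9 = -189$)
$-1696734 - v{\left(g{\left(29,-34 \right)} \right)} = -1696734 - -189 = -1696734 + 189 = -1696545$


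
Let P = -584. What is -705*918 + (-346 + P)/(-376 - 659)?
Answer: -44656048/69 ≈ -6.4719e+5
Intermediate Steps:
-705*918 + (-346 + P)/(-376 - 659) = -705*918 + (-346 - 584)/(-376 - 659) = -647190 - 930/(-1035) = -647190 - 930*(-1/1035) = -647190 + 62/69 = -44656048/69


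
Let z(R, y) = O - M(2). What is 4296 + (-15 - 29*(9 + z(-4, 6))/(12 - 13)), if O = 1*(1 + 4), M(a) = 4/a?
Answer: 4629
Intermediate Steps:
O = 5 (O = 1*5 = 5)
z(R, y) = 3 (z(R, y) = 5 - 4/2 = 5 - 1*2 = 5 - 2 = 3)
4296 + (-15 - 29*(9 + z(-4, 6))/(12 - 13)) = 4296 + (-15 - 29*(9 + 3)/(12 - 13)) = 4296 + (-15 - 348/(-1)) = 4296 + (-15 - 348*(-1)) = 4296 + (-15 - 29*(-12)) = 4296 + (-15 + 348) = 4296 + 333 = 4629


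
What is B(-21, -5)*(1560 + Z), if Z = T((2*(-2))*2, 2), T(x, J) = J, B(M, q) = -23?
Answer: -35926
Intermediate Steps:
Z = 2
B(-21, -5)*(1560 + Z) = -23*(1560 + 2) = -23*1562 = -35926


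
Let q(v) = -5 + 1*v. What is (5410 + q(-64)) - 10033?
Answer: -4692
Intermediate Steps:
q(v) = -5 + v
(5410 + q(-64)) - 10033 = (5410 + (-5 - 64)) - 10033 = (5410 - 69) - 10033 = 5341 - 10033 = -4692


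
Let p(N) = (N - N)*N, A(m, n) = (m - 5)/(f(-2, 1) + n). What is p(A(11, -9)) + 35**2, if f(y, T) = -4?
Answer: 1225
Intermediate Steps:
A(m, n) = (-5 + m)/(-4 + n) (A(m, n) = (m - 5)/(-4 + n) = (-5 + m)/(-4 + n))
p(N) = 0 (p(N) = 0*N = 0)
p(A(11, -9)) + 35**2 = 0 + 35**2 = 0 + 1225 = 1225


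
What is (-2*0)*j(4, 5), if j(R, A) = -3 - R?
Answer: 0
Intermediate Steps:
(-2*0)*j(4, 5) = (-2*0)*(-3 - 1*4) = 0*(-3 - 4) = 0*(-7) = 0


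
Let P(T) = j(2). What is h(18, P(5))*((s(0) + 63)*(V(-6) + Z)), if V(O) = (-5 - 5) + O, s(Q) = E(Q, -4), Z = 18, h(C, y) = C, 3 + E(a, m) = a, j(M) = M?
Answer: 2160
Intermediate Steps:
E(a, m) = -3 + a
P(T) = 2
s(Q) = -3 + Q
V(O) = -10 + O
h(18, P(5))*((s(0) + 63)*(V(-6) + Z)) = 18*(((-3 + 0) + 63)*((-10 - 6) + 18)) = 18*((-3 + 63)*(-16 + 18)) = 18*(60*2) = 18*120 = 2160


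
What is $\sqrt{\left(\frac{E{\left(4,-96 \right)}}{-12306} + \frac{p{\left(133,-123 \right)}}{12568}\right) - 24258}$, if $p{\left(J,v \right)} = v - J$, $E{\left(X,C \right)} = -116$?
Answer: $\frac{2 i \sqrt{566658485509031454}}{9666363} \approx 155.75 i$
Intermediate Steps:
$\sqrt{\left(\frac{E{\left(4,-96 \right)}}{-12306} + \frac{p{\left(133,-123 \right)}}{12568}\right) - 24258} = \sqrt{\left(- \frac{116}{-12306} + \frac{-123 - 133}{12568}\right) - 24258} = \sqrt{\left(\left(-116\right) \left(- \frac{1}{12306}\right) + \left(-123 - 133\right) \frac{1}{12568}\right) - 24258} = \sqrt{\left(\frac{58}{6153} - \frac{32}{1571}\right) - 24258} = \sqrt{- \frac{105778}{9666363} - 24258} = \sqrt{- \frac{234486739432}{9666363}} = \frac{2 i \sqrt{566658485509031454}}{9666363}$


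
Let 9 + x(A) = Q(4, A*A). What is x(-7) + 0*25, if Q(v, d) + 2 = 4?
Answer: -7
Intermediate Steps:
Q(v, d) = 2 (Q(v, d) = -2 + 4 = 2)
x(A) = -7 (x(A) = -9 + 2 = -7)
x(-7) + 0*25 = -7 + 0*25 = -7 + 0 = -7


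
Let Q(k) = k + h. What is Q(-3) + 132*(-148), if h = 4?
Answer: -19535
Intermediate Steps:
Q(k) = 4 + k (Q(k) = k + 4 = 4 + k)
Q(-3) + 132*(-148) = (4 - 3) + 132*(-148) = 1 - 19536 = -19535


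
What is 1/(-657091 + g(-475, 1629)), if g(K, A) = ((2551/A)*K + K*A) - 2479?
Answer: -1629/2336130730 ≈ -6.9731e-7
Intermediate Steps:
g(K, A) = -2479 + A*K + 2551*K/A (g(K, A) = (2551*K/A + A*K) - 2479 = (A*K + 2551*K/A) - 2479 = -2479 + A*K + 2551*K/A)
1/(-657091 + g(-475, 1629)) = 1/(-657091 + (-2479 + 1629*(-475) + 2551*(-475)/1629)) = 1/(-657091 + (-2479 - 773775 + 2551*(-475)*(1/1629))) = 1/(-657091 + (-2479 - 773775 - 1211725/1629)) = 1/(-657091 - 1265729491/1629) = 1/(-2336130730/1629) = -1629/2336130730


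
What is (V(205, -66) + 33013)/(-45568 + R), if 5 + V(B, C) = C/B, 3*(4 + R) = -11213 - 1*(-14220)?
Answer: -20299722/27410345 ≈ -0.74059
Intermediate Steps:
R = 2995/3 (R = -4 + (-11213 - 1*(-14220))/3 = -4 + (-11213 + 14220)/3 = -4 + (1/3)*3007 = -4 + 3007/3 = 2995/3 ≈ 998.33)
V(B, C) = -5 + C/B
(V(205, -66) + 33013)/(-45568 + R) = ((-5 - 66/205) + 33013)/(-45568 + 2995/3) = ((-5 - 66*1/205) + 33013)/(-133709/3) = ((-5 - 66/205) + 33013)*(-3/133709) = (-1091/205 + 33013)*(-3/133709) = (6766574/205)*(-3/133709) = -20299722/27410345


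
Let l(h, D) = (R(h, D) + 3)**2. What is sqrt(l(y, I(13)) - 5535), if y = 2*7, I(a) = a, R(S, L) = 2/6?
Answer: I*sqrt(49715)/3 ≈ 74.323*I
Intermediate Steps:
R(S, L) = 1/3 (R(S, L) = 2*(1/6) = 1/3)
y = 14
l(h, D) = 100/9 (l(h, D) = (1/3 + 3)**2 = (10/3)**2 = 100/9)
sqrt(l(y, I(13)) - 5535) = sqrt(100/9 - 5535) = sqrt(-49715/9) = I*sqrt(49715)/3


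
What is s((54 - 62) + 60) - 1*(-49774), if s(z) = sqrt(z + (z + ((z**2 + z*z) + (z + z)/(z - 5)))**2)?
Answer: 49774 + 2*sqrt(16476831761)/47 ≈ 55236.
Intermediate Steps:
s(z) = sqrt(z + (z + 2*z**2 + 2*z/(-5 + z))**2) (s(z) = sqrt(z + (z + ((z**2 + z**2) + (2*z)/(-5 + z)))**2) = sqrt(z + (z + (2*z**2 + 2*z/(-5 + z)))**2) = sqrt(z + (z + 2*z**2 + 2*z/(-5 + z))**2))
s((54 - 62) + 60) - 1*(-49774) = sqrt(((54 - 62) + 60) + ((54 - 62) + 60)**2*(3 - 2*((54 - 62) + 60)**2 + 9*((54 - 62) + 60))**2/(-5 + ((54 - 62) + 60))**2) - 1*(-49774) = sqrt((-8 + 60) + (-8 + 60)**2*(3 - 2*(-8 + 60)**2 + 9*(-8 + 60))**2/(-5 + (-8 + 60))**2) + 49774 = sqrt(52 + 52**2*(3 - 2*52**2 + 9*52)**2/(-5 + 52)**2) + 49774 = sqrt(52 + 2704*(3 - 2*2704 + 468)**2/47**2) + 49774 = sqrt(52 + 2704*(1/2209)*(3 - 5408 + 468)**2) + 49774 = sqrt(52 + 2704*(1/2209)*(-4937)**2) + 49774 = sqrt(52 + 2704*(1/2209)*24373969) + 49774 = sqrt(52 + 65907212176/2209) + 49774 = sqrt(65907327044/2209) + 49774 = 2*sqrt(16476831761)/47 + 49774 = 49774 + 2*sqrt(16476831761)/47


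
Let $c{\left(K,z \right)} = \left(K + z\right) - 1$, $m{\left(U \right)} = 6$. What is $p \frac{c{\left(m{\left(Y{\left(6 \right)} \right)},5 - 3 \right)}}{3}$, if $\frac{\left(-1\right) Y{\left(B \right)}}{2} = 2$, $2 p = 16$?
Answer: $\frac{56}{3} \approx 18.667$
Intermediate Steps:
$p = 8$ ($p = \frac{1}{2} \cdot 16 = 8$)
$Y{\left(B \right)} = -4$ ($Y{\left(B \right)} = \left(-2\right) 2 = -4$)
$c{\left(K,z \right)} = -1 + K + z$
$p \frac{c{\left(m{\left(Y{\left(6 \right)} \right)},5 - 3 \right)}}{3} = 8 \frac{-1 + 6 + \left(5 - 3\right)}{3} = 8 \left(-1 + 6 + 2\right) \frac{1}{3} = 8 \cdot 7 \cdot \frac{1}{3} = 8 \cdot \frac{7}{3} = \frac{56}{3}$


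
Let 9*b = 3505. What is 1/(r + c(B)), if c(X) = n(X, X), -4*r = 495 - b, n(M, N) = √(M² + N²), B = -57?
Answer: 450/98933 + 972*√2/98933 ≈ 0.018443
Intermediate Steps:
b = 3505/9 (b = (⅑)*3505 = 3505/9 ≈ 389.44)
r = -475/18 (r = -(495 - 1*3505/9)/4 = -(495 - 3505/9)/4 = -¼*950/9 = -475/18 ≈ -26.389)
c(X) = √2*√(X²) (c(X) = √(X² + X²) = √(2*X²) = √2*√(X²))
1/(r + c(B)) = 1/(-475/18 + √2*√((-57)²)) = 1/(-475/18 + √2*√3249) = 1/(-475/18 + √2*57) = 1/(-475/18 + 57*√2)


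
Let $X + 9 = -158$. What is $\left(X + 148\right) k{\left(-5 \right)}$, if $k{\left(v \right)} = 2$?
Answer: $-38$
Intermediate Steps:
$X = -167$ ($X = -9 - 158 = -167$)
$\left(X + 148\right) k{\left(-5 \right)} = \left(-167 + 148\right) 2 = \left(-19\right) 2 = -38$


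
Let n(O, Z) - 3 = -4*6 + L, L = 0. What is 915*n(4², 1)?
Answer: -19215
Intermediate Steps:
n(O, Z) = -21 (n(O, Z) = 3 + (-4*6 + 0) = 3 + (-24 + 0) = 3 - 24 = -21)
915*n(4², 1) = 915*(-21) = -19215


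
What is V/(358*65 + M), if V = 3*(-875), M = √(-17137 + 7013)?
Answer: -10180625/90250504 + 875*I*√2531/90250504 ≈ -0.1128 + 0.00048776*I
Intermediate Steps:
M = 2*I*√2531 (M = √(-10124) = 2*I*√2531 ≈ 100.62*I)
V = -2625
V/(358*65 + M) = -2625/(358*65 + 2*I*√2531) = -2625/(23270 + 2*I*√2531)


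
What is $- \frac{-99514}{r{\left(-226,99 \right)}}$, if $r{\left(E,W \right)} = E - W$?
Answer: $- \frac{99514}{325} \approx -306.2$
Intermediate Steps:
$- \frac{-99514}{r{\left(-226,99 \right)}} = - \frac{-99514}{-226 - 99} = - \frac{-99514}{-325} = - \frac{\left(-99514\right) \left(-1\right)}{325} = \left(-1\right) \frac{99514}{325} = - \frac{99514}{325}$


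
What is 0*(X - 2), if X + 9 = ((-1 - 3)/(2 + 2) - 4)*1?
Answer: 0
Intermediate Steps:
X = -14 (X = -9 + ((-1 - 3)/(2 + 2) - 4)*1 = -9 + (-4/4 - 4)*1 = -9 + (-4*¼ - 4)*1 = -9 + (-1 - 4)*1 = -9 - 5*1 = -9 - 5 = -14)
0*(X - 2) = 0*(-14 - 2) = 0*(-16) = 0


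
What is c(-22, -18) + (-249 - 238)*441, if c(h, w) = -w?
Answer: -214749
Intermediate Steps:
c(-22, -18) + (-249 - 238)*441 = -1*(-18) + (-249 - 238)*441 = 18 - 487*441 = 18 - 214767 = -214749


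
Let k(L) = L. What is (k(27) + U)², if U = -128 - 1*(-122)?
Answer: 441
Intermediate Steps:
U = -6 (U = -128 + 122 = -6)
(k(27) + U)² = (27 - 6)² = 21² = 441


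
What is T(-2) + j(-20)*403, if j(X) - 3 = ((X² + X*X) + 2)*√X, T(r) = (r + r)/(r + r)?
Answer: 1210 + 646412*I*√5 ≈ 1210.0 + 1.4454e+6*I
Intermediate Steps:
T(r) = 1 (T(r) = (2*r)/((2*r)) = (2*r)*(1/(2*r)) = 1)
j(X) = 3 + √X*(2 + 2*X²) (j(X) = 3 + ((X² + X*X) + 2)*√X = 3 + ((X² + X²) + 2)*√X = 3 + (2*X² + 2)*√X = 3 + (2 + 2*X²)*√X = 3 + √X*(2 + 2*X²))
T(-2) + j(-20)*403 = 1 + (3 + 2*√(-20) + 2*(-20)^(5/2))*403 = 1 + (3 + 2*(2*I*√5) + 2*(800*I*√5))*403 = 1 + (3 + 4*I*√5 + 1600*I*√5)*403 = 1 + (3 + 1604*I*√5)*403 = 1 + (1209 + 646412*I*√5) = 1210 + 646412*I*√5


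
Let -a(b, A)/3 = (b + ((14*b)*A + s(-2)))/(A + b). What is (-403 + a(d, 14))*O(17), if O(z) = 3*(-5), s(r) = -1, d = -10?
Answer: -64515/4 ≈ -16129.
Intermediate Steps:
a(b, A) = -3*(-1 + b + 14*A*b)/(A + b) (a(b, A) = -3*(b + ((14*b)*A - 1))/(A + b) = -3*(b + (14*A*b - 1))/(A + b) = -3*(b + (-1 + 14*A*b))/(A + b) = -3*(-1 + b + 14*A*b)/(A + b))
O(z) = -15
(-403 + a(d, 14))*O(17) = (-403 + 3*(1 - 1*(-10) - 14*14*(-10))/(14 - 10))*(-15) = (-403 + 3*(1 + 10 + 1960)/4)*(-15) = (-403 + 3*(¼)*1971)*(-15) = (-403 + 5913/4)*(-15) = (4301/4)*(-15) = -64515/4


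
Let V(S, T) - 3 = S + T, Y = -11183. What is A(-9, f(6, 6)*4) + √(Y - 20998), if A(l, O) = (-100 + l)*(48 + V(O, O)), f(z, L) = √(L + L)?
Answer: -5559 - 1744*√3 + I*√32181 ≈ -8579.7 + 179.39*I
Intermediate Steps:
f(z, L) = √2*√L (f(z, L) = √(2*L) = √2*√L)
V(S, T) = 3 + S + T (V(S, T) = 3 + (S + T) = 3 + S + T)
A(l, O) = (-100 + l)*(51 + 2*O) (A(l, O) = (-100 + l)*(48 + (3 + O + O)) = (-100 + l)*(48 + (3 + 2*O)) = (-100 + l)*(51 + 2*O))
A(-9, f(6, 6)*4) + √(Y - 20998) = (-5100 - 200*√2*√6*4 + 51*(-9) + 2*((√2*√6)*4)*(-9)) + √(-11183 - 20998) = (-5100 - 200*2*√3*4 - 459 + 2*((2*√3)*4)*(-9)) + √(-32181) = (-5100 - 1600*√3 - 459 + 2*(8*√3)*(-9)) + I*√32181 = (-5100 - 1600*√3 - 459 - 144*√3) + I*√32181 = (-5559 - 1744*√3) + I*√32181 = -5559 - 1744*√3 + I*√32181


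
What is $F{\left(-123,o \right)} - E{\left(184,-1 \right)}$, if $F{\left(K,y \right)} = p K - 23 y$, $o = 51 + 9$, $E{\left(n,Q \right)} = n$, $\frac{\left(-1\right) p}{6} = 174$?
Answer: $126848$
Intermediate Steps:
$p = -1044$ ($p = \left(-6\right) 174 = -1044$)
$o = 60$
$F{\left(K,y \right)} = - 1044 K - 23 y$
$F{\left(-123,o \right)} - E{\left(184,-1 \right)} = \left(\left(-1044\right) \left(-123\right) - 1380\right) - 184 = \left(128412 - 1380\right) - 184 = 127032 - 184 = 126848$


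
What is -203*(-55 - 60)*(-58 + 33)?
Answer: -583625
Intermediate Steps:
-203*(-55 - 60)*(-58 + 33) = -(-23345)*(-25) = -203*2875 = -583625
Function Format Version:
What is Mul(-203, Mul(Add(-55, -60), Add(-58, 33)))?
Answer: -583625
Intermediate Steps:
Mul(-203, Mul(Add(-55, -60), Add(-58, 33))) = Mul(-203, Mul(-115, -25)) = Mul(-203, 2875) = -583625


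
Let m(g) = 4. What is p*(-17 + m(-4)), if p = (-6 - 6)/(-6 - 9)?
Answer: -52/5 ≈ -10.400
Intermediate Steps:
p = ⅘ (p = -12/(-15) = -12*(-1/15) = ⅘ ≈ 0.80000)
p*(-17 + m(-4)) = 4*(-17 + 4)/5 = (⅘)*(-13) = -52/5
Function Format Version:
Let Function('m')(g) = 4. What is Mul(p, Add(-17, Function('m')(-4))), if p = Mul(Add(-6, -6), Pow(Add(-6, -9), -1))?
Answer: Rational(-52, 5) ≈ -10.400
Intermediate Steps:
p = Rational(4, 5) (p = Mul(-12, Pow(-15, -1)) = Mul(-12, Rational(-1, 15)) = Rational(4, 5) ≈ 0.80000)
Mul(p, Add(-17, Function('m')(-4))) = Mul(Rational(4, 5), Add(-17, 4)) = Mul(Rational(4, 5), -13) = Rational(-52, 5)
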